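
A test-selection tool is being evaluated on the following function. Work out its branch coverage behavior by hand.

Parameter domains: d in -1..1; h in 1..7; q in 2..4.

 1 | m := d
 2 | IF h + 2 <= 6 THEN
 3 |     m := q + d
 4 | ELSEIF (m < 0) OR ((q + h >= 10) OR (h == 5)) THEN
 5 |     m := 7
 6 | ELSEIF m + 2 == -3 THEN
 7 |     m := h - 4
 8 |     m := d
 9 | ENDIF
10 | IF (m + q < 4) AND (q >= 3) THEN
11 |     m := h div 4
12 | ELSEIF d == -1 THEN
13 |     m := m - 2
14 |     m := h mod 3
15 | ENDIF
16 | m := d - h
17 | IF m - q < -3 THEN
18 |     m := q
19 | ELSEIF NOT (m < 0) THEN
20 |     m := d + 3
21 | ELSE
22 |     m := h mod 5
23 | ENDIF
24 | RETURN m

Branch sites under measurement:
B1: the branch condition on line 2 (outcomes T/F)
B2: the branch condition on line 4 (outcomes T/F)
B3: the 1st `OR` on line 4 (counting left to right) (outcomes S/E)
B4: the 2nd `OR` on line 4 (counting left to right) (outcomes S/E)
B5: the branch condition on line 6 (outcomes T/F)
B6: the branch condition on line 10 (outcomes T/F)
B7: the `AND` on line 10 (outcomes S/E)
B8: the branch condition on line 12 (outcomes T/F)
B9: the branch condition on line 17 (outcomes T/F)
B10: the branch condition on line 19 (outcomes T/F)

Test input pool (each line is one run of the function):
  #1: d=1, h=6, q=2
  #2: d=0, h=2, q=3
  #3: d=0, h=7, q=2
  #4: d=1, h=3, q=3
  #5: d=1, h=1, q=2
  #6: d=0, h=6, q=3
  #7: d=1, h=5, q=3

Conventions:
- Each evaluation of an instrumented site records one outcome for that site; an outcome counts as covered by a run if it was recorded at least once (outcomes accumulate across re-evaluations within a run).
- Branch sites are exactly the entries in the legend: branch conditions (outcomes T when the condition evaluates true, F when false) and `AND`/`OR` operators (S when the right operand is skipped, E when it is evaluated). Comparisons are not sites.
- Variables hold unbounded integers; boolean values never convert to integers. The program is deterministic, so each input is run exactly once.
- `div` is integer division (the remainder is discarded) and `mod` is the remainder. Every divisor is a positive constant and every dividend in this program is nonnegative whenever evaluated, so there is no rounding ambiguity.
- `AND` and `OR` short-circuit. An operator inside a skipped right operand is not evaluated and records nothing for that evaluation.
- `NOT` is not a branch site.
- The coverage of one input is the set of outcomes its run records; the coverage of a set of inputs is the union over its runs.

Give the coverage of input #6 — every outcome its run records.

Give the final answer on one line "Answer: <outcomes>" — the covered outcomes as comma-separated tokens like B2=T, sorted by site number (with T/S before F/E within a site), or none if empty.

Simulating input #6 (d=0, h=6, q=3) step by step:
  B1->F, B3->E, B4->E, B2->F, B5->F, B7->E, B6->T, B9->T
distinct outcomes covered: B1=F, B2=F, B3=E, B4=E, B5=F, B6=T, B7=E, B9=T

Answer: B1=F, B2=F, B3=E, B4=E, B5=F, B6=T, B7=E, B9=T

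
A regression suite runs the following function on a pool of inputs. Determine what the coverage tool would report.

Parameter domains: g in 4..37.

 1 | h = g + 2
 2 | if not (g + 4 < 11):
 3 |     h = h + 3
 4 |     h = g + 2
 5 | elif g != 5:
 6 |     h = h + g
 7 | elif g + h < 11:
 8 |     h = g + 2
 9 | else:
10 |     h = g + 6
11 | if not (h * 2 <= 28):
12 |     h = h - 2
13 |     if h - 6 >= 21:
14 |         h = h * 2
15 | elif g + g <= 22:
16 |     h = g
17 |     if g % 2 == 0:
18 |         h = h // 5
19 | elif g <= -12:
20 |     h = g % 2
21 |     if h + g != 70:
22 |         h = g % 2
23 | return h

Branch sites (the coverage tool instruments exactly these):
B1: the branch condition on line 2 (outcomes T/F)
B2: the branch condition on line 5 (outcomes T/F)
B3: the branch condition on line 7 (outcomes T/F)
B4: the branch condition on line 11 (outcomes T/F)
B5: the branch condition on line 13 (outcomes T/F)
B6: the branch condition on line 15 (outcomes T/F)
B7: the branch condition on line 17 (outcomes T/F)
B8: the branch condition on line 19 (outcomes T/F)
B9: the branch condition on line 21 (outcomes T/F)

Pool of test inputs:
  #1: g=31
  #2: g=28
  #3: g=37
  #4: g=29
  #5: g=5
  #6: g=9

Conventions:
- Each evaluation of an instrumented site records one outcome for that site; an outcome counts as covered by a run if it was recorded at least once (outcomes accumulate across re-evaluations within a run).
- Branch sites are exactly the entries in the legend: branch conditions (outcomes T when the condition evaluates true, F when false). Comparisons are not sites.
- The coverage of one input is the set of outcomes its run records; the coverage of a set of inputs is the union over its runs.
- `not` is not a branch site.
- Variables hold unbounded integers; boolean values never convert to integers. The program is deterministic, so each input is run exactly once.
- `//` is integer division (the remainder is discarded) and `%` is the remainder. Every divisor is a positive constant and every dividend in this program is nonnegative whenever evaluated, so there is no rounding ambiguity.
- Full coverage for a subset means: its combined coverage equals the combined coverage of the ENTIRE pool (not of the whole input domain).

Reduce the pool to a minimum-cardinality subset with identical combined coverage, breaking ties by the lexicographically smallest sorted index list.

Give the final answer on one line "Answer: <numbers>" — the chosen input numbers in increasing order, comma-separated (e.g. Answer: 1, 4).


input #1, g=31: events B1->T, B4->T, B5->T; outcomes B1=T, B4=T, B5=T
input #2, g=28: events B1->T, B4->T, B5->T; outcomes B1=T, B4=T, B5=T
input #3, g=37: events B1->T, B4->T, B5->T; outcomes B1=T, B4=T, B5=T
input #4, g=29: events B1->T, B4->T, B5->T; outcomes B1=T, B4=T, B5=T
input #5, g=5: events B1->F, B2->F, B3->F, B4->F, B6->T, B7->F; outcomes B1=F, B2=F, B3=F, B4=F, B6=T, B7=F
input #6, g=9: events B1->T, B4->F, B6->T, B7->F; outcomes B1=T, B4=F, B6=T, B7=F
the full pool covers 9 outcomes: B1=T, B1=F, B2=F, B3=F, B4=T, B4=F, B5=T, B6=T, B7=F
checked all size-1 subsets: none covers 9 outcomes (max 6/9)
at size 2, {1, 5} reaches all 9 outcomes; every lexicographically earlier size-2 subset fails
Answer: 1, 5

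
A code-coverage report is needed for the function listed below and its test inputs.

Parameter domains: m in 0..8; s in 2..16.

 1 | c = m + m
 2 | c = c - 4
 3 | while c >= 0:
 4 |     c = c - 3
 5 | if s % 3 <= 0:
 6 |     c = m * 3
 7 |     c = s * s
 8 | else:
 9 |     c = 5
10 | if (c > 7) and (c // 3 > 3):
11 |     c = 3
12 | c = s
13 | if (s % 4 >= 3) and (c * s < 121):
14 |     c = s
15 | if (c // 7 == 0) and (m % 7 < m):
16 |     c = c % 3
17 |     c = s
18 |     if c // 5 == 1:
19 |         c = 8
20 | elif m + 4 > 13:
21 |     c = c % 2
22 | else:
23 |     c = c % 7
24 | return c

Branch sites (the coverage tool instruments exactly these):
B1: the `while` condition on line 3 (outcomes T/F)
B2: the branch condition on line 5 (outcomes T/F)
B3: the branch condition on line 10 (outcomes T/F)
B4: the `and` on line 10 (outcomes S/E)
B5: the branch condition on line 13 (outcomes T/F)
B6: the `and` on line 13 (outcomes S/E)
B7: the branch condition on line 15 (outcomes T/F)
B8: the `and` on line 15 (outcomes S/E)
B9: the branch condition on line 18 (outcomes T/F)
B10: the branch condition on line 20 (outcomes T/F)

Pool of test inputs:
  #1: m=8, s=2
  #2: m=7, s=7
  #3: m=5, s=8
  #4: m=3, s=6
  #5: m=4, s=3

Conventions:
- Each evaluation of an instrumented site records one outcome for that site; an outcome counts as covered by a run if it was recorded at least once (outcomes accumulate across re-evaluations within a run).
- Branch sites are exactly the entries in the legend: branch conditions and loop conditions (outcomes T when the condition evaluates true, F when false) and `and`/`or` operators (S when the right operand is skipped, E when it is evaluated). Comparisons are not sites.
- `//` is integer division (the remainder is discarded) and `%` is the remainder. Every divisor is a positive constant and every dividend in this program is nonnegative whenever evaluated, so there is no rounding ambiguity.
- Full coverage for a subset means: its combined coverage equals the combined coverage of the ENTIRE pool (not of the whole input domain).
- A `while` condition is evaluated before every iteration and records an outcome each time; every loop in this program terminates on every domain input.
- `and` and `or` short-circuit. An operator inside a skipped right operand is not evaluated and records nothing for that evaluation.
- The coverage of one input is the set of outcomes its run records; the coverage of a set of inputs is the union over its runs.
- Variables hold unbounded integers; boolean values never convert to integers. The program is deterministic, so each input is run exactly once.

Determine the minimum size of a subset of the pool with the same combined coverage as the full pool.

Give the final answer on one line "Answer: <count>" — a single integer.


test 1 (m=8, s=2) fires B1->T, B1->T, B1->T, B1->T, B1->T, B1->F, B2->F, B4->S, B3->F, B6->S, B5->F, B8->E, B7->T, B9->F; hits B1=T, B1=F, B2=F, B3=F, B4=S, B5=F, B6=S, B7=T, B8=E, B9=F
test 2 (m=7, s=7) fires B1->T, B1->T, B1->T, B1->T, B1->F, B2->F, B4->S, B3->F, B6->E, B5->T, B8->S, B7->F, B10->F; hits B1=T, B1=F, B2=F, B3=F, B4=S, B5=T, B6=E, B7=F, B8=S, B10=F
test 3 (m=5, s=8) fires B1->T, B1->T, B1->T, B1->F, B2->F, B4->S, B3->F, B6->S, B5->F, B8->S, B7->F, B10->F; hits B1=T, B1=F, B2=F, B3=F, B4=S, B5=F, B6=S, B7=F, B8=S, B10=F
test 4 (m=3, s=6) fires B1->T, B1->F, B2->T, B4->E, B3->T, B6->S, B5->F, B8->E, B7->F, B10->F; hits B1=T, B1=F, B2=T, B3=T, B4=E, B5=F, B6=S, B7=F, B8=E, B10=F
test 5 (m=4, s=3) fires B1->T, B1->T, B1->F, B2->T, B4->E, B3->F, B6->E, B5->T, B8->E, B7->F, B10->F; hits B1=T, B1=F, B2=T, B3=F, B4=E, B5=T, B6=E, B7=F, B8=E, B10=F
pool-wide coverage (18 outcomes): B1=T, B1=F, B2=T, B2=F, B3=T, B3=F, B4=S, B4=E, B5=T, B5=F, B6=S, B6=E, B7=T, B7=F, B8=S, B8=E, B9=F, B10=F
every size-1 subset falls short of the 18 outcomes (best: 10/18)
every size-2 subset falls short of the 18 outcomes (best: 16/18)
at size 3, {1, 2, 4} reaches all 18 outcomes; every lexicographically earlier size-3 subset fails
Answer: 3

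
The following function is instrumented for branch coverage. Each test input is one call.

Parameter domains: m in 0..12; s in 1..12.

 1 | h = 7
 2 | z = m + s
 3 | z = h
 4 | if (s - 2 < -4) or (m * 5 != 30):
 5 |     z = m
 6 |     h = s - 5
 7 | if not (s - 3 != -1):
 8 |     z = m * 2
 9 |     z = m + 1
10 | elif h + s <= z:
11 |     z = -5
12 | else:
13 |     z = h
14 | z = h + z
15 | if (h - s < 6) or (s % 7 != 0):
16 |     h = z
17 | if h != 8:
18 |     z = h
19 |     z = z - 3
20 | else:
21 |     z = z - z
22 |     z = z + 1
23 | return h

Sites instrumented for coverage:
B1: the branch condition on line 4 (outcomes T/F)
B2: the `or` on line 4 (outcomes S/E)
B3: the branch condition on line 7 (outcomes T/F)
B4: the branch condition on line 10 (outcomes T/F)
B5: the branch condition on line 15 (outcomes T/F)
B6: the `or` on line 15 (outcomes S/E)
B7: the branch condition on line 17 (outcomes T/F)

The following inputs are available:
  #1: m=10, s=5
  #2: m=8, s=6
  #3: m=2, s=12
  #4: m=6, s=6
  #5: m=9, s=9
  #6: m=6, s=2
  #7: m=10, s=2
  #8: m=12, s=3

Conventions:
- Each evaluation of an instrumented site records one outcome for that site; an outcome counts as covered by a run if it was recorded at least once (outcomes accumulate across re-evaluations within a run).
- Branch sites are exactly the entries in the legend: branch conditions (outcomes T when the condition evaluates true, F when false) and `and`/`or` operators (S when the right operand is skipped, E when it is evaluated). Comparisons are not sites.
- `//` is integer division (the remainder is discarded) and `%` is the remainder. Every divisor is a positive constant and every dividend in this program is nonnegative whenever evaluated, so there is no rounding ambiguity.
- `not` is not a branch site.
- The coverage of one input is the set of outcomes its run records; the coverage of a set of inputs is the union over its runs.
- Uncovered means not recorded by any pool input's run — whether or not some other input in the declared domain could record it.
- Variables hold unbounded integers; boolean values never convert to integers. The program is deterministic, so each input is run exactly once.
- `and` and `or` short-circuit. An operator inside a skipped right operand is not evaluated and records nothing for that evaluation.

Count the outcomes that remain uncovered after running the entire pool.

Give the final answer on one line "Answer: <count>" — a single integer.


run #1 (m=10, s=5) runs B2->E, B1->T, B3->F, B4->T, B6->S, B5->T, B7->T; records B1=T, B2=E, B3=F, B4=T, B5=T, B6=S, B7=T
run #2 (m=8, s=6) runs B2->E, B1->T, B3->F, B4->T, B6->S, B5->T, B7->T; records B1=T, B2=E, B3=F, B4=T, B5=T, B6=S, B7=T
run #3 (m=2, s=12) runs B2->E, B1->T, B3->F, B4->F, B6->S, B5->T, B7->T; records B1=T, B2=E, B3=F, B4=F, B5=T, B6=S, B7=T
run #4 (m=6, s=6) runs B2->E, B1->F, B3->F, B4->F, B6->S, B5->T, B7->T; records B1=F, B2=E, B3=F, B4=F, B5=T, B6=S, B7=T
run #5 (m=9, s=9) runs B2->E, B1->T, B3->F, B4->F, B6->S, B5->T, B7->F; records B1=T, B2=E, B3=F, B4=F, B5=T, B6=S, B7=F
run #6 (m=6, s=2) runs B2->E, B1->F, B3->T, B6->S, B5->T, B7->T; records B1=F, B2=E, B3=T, B5=T, B6=S, B7=T
run #7 (m=10, s=2) runs B2->E, B1->T, B3->T, B6->S, B5->T, B7->F; records B1=T, B2=E, B3=T, B5=T, B6=S, B7=F
run #8 (m=12, s=3) runs B2->E, B1->T, B3->F, B4->T, B6->S, B5->T, B7->T; records B1=T, B2=E, B3=F, B4=T, B5=T, B6=S, B7=T
union over the pool: B1=T, B1=F, B2=E, B3=T, B3=F, B4=T, B4=F, B5=T, B6=S, B7=T, B7=F
uncovered (3 of 14): B2=S, B5=F, B6=E
Answer: 3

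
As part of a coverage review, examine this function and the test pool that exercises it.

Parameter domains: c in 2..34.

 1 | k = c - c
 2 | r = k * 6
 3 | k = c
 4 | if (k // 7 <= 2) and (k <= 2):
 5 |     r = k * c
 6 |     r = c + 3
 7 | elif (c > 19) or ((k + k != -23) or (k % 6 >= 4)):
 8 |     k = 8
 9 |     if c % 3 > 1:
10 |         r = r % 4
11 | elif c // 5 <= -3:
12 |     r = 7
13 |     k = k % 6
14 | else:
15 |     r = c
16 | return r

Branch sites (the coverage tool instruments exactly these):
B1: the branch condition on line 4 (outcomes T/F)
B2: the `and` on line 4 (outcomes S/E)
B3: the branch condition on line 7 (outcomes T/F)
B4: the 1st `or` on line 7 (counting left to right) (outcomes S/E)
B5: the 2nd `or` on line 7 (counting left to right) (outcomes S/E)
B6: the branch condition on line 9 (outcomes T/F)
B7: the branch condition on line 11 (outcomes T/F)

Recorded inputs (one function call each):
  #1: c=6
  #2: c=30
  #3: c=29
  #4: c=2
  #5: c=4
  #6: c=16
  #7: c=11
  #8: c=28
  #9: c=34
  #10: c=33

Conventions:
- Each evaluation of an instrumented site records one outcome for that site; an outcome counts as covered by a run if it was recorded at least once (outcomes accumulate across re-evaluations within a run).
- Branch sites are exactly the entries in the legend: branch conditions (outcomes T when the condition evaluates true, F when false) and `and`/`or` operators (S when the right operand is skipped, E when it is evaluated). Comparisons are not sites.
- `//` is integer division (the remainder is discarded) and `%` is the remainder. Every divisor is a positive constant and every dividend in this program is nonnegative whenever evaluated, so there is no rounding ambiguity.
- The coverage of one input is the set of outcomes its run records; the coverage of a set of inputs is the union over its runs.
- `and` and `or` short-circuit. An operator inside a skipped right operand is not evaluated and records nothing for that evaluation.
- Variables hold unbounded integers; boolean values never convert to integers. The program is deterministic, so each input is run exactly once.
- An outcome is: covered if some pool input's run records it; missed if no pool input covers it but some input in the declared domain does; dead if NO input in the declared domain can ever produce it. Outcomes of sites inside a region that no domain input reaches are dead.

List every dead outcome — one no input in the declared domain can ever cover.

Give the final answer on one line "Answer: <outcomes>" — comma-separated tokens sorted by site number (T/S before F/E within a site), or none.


checking every outcome against all 33 domain inputs:
  B3=F: unreachable across the whole domain -> dead
  B5=E: unreachable across the whole domain -> dead
  B7=T: unreachable across the whole domain -> dead
  B7=F: unreachable across the whole domain -> dead
  reachable outcomes have witnesses, e.g. B1=T (e.g. c=2), B1=F (e.g. c=3), B2=S (e.g. c=21), B2=E (e.g. c=2)
Answer: B3=F, B5=E, B7=T, B7=F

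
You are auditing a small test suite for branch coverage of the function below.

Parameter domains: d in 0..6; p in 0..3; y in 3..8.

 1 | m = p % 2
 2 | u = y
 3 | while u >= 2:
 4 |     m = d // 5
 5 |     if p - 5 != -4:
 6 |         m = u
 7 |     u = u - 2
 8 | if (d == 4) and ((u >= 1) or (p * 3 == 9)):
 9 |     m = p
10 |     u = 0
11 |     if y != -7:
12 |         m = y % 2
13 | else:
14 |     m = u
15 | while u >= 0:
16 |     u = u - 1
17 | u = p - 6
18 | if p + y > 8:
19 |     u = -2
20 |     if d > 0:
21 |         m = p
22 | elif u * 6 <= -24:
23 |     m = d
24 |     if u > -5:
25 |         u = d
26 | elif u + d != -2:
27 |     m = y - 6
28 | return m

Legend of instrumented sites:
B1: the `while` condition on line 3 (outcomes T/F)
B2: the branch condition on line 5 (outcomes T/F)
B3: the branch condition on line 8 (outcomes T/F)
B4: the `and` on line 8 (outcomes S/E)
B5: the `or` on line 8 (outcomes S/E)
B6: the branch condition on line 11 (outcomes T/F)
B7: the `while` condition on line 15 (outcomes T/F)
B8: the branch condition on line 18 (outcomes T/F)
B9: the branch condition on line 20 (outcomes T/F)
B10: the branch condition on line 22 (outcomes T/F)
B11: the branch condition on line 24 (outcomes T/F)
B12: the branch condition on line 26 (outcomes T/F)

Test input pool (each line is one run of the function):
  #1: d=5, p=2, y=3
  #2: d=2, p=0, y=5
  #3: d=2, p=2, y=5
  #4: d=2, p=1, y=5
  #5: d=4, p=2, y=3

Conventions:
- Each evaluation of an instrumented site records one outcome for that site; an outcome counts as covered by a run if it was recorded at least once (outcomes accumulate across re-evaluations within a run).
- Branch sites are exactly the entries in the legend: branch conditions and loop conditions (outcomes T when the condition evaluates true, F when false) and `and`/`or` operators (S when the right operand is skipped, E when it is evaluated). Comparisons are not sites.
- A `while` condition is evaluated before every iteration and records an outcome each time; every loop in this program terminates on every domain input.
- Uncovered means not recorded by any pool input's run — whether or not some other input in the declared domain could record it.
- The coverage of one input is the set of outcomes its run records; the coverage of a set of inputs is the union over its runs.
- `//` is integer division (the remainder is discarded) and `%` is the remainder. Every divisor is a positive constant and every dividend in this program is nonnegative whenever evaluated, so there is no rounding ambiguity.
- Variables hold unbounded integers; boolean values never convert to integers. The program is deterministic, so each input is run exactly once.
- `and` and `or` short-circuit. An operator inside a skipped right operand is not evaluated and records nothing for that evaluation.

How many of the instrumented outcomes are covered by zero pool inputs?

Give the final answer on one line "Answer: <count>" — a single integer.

test 1 (d=5, p=2, y=3) fires B1->T, B2->T, B1->F, B4->S, B3->F, B7->T, B7->T, B7->F, B8->F, B10->T, B11->T; hits B1=T, B1=F, B2=T, B3=F, B4=S, B7=T, B7=F, B8=F, B10=T, B11=T
test 2 (d=2, p=0, y=5) fires B1->T, B2->T, B1->T, B2->T, B1->F, B4->S, B3->F, B7->T, B7->T, B7->F, B8->F, B10->T, B11->F; hits B1=T, B1=F, B2=T, B3=F, B4=S, B7=T, B7=F, B8=F, B10=T, B11=F
test 3 (d=2, p=2, y=5) fires B1->T, B2->T, B1->T, B2->T, B1->F, B4->S, B3->F, B7->T, B7->T, B7->F, B8->F, B10->T, B11->T; hits B1=T, B1=F, B2=T, B3=F, B4=S, B7=T, B7=F, B8=F, B10=T, B11=T
test 4 (d=2, p=1, y=5) fires B1->T, B2->F, B1->T, B2->F, B1->F, B4->S, B3->F, B7->T, B7->T, B7->F, B8->F, B10->T, B11->F; hits B1=T, B1=F, B2=F, B3=F, B4=S, B7=T, B7=F, B8=F, B10=T, B11=F
test 5 (d=4, p=2, y=3) fires B1->T, B2->T, B1->F, B4->E, B5->S, B3->T, B6->T, B7->T, B7->F, B8->F, B10->T, B11->T; hits B1=T, B1=F, B2=T, B3=T, B4=E, B5=S, B6=T, B7=T, B7=F, B8=F, B10=T, B11=T
union over the pool: B1=T, B1=F, B2=T, B2=F, B3=T, B3=F, B4=S, B4=E, B5=S, B6=T, B7=T, B7=F, B8=F, B10=T, B11=T, B11=F
uncovered (8 of 24): B5=E, B6=F, B8=T, B9=T, B9=F, B10=F, B12=T, B12=F

Answer: 8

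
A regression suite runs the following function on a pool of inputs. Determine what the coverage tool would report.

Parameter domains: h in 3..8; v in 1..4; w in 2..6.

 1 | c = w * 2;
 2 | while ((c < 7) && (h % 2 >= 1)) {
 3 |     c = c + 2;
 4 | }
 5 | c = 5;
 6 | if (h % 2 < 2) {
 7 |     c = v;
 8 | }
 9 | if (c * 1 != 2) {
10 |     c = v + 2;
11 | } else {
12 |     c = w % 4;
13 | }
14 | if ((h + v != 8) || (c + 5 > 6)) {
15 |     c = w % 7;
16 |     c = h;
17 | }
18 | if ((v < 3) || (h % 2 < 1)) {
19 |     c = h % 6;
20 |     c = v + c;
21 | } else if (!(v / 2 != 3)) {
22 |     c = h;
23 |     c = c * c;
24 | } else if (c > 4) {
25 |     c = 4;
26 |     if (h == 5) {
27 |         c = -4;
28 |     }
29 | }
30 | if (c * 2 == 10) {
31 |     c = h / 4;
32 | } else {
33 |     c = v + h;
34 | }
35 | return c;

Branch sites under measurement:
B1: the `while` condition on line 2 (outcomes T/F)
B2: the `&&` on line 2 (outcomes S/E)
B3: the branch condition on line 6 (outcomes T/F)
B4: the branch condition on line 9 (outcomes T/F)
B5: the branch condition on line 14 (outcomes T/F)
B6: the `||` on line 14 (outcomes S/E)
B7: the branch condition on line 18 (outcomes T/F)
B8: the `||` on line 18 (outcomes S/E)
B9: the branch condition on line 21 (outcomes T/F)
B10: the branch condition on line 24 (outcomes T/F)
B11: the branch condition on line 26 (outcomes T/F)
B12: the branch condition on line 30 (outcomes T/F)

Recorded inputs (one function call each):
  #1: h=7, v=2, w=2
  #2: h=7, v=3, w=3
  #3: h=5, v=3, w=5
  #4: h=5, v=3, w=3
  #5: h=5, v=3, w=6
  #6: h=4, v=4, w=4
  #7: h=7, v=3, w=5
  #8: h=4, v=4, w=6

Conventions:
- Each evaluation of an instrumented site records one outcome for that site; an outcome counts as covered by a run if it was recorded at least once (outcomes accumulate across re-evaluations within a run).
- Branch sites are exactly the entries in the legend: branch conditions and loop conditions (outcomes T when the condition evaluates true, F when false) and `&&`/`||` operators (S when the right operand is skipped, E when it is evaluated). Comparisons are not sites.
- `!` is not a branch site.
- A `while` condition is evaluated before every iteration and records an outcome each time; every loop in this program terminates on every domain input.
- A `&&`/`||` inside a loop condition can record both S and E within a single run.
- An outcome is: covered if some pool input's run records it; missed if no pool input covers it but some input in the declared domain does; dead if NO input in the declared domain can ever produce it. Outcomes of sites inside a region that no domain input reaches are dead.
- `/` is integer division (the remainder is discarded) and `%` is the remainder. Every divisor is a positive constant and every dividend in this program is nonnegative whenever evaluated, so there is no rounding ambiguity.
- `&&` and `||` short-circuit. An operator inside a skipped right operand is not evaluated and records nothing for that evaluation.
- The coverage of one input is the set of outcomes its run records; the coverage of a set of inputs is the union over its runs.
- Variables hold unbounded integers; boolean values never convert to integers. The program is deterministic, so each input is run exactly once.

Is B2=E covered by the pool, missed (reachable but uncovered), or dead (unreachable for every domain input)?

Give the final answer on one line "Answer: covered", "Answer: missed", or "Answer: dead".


B2=E is recorded by pool input(s) 1, 2, 4 -> covered
Answer: covered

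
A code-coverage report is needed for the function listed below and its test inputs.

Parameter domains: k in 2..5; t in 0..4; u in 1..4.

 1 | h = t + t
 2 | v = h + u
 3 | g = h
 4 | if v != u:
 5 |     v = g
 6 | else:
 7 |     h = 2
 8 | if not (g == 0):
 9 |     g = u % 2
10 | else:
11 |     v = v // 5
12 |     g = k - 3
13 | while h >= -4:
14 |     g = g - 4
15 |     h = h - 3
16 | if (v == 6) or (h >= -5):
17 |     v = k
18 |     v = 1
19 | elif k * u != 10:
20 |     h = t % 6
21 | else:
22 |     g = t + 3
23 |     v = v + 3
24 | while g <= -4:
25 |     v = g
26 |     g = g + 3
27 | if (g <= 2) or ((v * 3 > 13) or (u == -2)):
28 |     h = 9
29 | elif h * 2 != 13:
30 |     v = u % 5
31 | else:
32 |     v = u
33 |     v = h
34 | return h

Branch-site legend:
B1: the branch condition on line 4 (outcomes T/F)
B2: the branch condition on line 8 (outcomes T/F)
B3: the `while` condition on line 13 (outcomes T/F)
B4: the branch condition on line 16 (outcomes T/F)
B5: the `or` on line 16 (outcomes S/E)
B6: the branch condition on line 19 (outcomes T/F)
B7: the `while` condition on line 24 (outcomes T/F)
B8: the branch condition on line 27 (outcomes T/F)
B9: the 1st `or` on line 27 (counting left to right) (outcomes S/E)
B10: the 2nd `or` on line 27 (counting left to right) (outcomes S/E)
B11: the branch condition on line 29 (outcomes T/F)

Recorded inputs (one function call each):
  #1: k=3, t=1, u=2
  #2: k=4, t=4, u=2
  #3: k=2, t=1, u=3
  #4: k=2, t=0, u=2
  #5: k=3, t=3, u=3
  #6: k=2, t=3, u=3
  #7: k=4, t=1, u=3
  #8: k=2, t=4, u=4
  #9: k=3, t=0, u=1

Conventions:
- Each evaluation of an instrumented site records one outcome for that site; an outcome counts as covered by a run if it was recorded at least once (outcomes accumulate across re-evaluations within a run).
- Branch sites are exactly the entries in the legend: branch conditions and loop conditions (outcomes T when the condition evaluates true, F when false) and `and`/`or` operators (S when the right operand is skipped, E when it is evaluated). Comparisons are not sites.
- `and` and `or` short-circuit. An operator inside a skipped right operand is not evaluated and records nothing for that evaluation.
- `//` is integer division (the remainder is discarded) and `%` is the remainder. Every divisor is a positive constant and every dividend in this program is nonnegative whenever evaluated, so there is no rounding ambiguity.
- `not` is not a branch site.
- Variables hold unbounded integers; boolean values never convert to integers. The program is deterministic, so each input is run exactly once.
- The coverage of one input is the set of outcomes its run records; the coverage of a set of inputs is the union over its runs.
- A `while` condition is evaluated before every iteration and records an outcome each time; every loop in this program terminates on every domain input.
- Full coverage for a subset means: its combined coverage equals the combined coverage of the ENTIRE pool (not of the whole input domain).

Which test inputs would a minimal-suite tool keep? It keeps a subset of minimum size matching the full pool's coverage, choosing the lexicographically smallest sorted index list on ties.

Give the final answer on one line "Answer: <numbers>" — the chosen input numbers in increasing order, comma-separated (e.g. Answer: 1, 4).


#1 (k=3, t=1, u=2) -> B1->T, B2->T, B3->T, B3->T, B3->T, B3->F, B5->E, B4->F, B6->T, B7->T, B7->T, B7->T, B7->F, B9->S, ...; covered: B1=T, B2=T, B3=T, B3=F, B4=F, B5=E, B6=T, B7=T, B7=F, B8=T, B9=S
#2 (k=4, t=4, u=2) -> B1->T, B2->T, B3->T, B3->T, B3->T, B3->T, B3->T, B3->F, B5->E, B4->F, B6->T, B7->T, B7->T, B7->T, ...; covered: B1=T, B2=T, B3=T, B3=F, B4=F, B5=E, B6=T, B7=T, B7=F, B8=T, B9=S
#3 (k=2, t=1, u=3) -> B1->T, B2->T, B3->T, B3->T, B3->T, B3->F, B5->E, B4->F, B6->T, B7->T, B7->T, B7->T, B7->F, B9->S, ...; covered: B1=T, B2=T, B3=T, B3=F, B4=F, B5=E, B6=T, B7=T, B7=F, B8=T, B9=S
#4 (k=2, t=0, u=2) -> B1->F, B2->F, B3->T, B3->T, B3->T, B3->F, B5->E, B4->F, B6->T, B7->T, B7->T, B7->T, B7->T, B7->F, ...; covered: B1=F, B2=F, B3=T, B3=F, B4=F, B5=E, B6=T, B7=T, B7=F, B8=T, B9=S
#5 (k=3, t=3, u=3) -> B1->T, B2->T, B3->T, B3->T, B3->T, B3->T, B3->F, B5->S, B4->T, B7->T, B7->T, B7->T, B7->T, B7->F, ...; covered: B1=T, B2=T, B3=T, B3=F, B4=T, B5=S, B7=T, B7=F, B8=T, B9=S
#6 (k=2, t=3, u=3) -> B1->T, B2->T, B3->T, B3->T, B3->T, B3->T, B3->F, B5->S, B4->T, B7->T, B7->T, B7->T, B7->T, B7->F, ...; covered: B1=T, B2=T, B3=T, B3=F, B4=T, B5=S, B7=T, B7=F, B8=T, B9=S
#7 (k=4, t=1, u=3) -> B1->T, B2->T, B3->T, B3->T, B3->T, B3->F, B5->E, B4->F, B6->T, B7->T, B7->T, B7->T, B7->F, B9->S, ...; covered: B1=T, B2=T, B3=T, B3=F, B4=F, B5=E, B6=T, B7=T, B7=F, B8=T, B9=S
#8 (k=2, t=4, u=4) -> B1->T, B2->T, B3->T, B3->T, B3->T, B3->T, B3->T, B3->F, B5->E, B4->F, B6->T, B7->T, B7->T, B7->T, ...; covered: B1=T, B2=T, B3=T, B3=F, B4=F, B5=E, B6=T, B7=T, B7=F, B8=T, B9=S
#9 (k=3, t=0, u=1) -> B1->F, B2->F, B3->T, B3->T, B3->T, B3->F, B5->E, B4->F, B6->T, B7->T, B7->T, B7->T, B7->F, B9->S, ...; covered: B1=F, B2=F, B3=T, B3=F, B4=F, B5=E, B6=T, B7=T, B7=F, B8=T, B9=S
the full pool covers 15 outcomes: B1=T, B1=F, B2=T, B2=F, B3=T, B3=F, B4=T, B4=F, B5=S, B5=E, B6=T, B7=T, B7=F, B8=T, B9=S
checked all size-1 subsets: none covers 15 outcomes (max 11/15)
inputs {4, 5} (size 2) cover everything; no size-2 subset with a lexicographically smaller index list covers all 15
Answer: 4, 5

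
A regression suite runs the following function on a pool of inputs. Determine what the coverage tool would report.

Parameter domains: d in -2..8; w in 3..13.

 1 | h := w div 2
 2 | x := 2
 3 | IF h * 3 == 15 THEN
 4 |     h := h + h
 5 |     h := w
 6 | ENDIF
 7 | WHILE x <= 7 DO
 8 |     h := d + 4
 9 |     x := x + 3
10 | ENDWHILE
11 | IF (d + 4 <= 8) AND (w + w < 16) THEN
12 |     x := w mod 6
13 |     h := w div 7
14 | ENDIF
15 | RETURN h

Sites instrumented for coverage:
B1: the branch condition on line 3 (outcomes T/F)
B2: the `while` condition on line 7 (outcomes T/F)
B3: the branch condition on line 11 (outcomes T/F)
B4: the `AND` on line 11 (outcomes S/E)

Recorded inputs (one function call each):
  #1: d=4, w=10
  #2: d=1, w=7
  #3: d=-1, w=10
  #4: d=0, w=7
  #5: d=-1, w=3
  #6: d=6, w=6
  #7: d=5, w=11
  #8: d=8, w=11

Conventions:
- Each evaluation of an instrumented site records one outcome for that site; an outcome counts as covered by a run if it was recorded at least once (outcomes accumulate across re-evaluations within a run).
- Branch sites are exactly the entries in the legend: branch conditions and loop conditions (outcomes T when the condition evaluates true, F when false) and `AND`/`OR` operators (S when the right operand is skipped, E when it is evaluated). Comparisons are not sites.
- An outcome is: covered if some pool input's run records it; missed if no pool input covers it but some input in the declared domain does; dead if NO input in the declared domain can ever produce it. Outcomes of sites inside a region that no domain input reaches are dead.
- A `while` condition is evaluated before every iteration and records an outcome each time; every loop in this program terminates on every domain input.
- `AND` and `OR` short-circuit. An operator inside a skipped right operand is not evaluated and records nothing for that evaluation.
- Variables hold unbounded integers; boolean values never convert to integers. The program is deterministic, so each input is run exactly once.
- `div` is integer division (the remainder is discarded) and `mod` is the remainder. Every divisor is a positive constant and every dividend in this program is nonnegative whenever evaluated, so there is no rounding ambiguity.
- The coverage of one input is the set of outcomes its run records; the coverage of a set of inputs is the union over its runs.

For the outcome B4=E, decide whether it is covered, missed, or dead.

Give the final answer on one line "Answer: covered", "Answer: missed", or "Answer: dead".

B4=E is recorded by pool input(s) 1, 2, 3, 4, 5 -> covered

Answer: covered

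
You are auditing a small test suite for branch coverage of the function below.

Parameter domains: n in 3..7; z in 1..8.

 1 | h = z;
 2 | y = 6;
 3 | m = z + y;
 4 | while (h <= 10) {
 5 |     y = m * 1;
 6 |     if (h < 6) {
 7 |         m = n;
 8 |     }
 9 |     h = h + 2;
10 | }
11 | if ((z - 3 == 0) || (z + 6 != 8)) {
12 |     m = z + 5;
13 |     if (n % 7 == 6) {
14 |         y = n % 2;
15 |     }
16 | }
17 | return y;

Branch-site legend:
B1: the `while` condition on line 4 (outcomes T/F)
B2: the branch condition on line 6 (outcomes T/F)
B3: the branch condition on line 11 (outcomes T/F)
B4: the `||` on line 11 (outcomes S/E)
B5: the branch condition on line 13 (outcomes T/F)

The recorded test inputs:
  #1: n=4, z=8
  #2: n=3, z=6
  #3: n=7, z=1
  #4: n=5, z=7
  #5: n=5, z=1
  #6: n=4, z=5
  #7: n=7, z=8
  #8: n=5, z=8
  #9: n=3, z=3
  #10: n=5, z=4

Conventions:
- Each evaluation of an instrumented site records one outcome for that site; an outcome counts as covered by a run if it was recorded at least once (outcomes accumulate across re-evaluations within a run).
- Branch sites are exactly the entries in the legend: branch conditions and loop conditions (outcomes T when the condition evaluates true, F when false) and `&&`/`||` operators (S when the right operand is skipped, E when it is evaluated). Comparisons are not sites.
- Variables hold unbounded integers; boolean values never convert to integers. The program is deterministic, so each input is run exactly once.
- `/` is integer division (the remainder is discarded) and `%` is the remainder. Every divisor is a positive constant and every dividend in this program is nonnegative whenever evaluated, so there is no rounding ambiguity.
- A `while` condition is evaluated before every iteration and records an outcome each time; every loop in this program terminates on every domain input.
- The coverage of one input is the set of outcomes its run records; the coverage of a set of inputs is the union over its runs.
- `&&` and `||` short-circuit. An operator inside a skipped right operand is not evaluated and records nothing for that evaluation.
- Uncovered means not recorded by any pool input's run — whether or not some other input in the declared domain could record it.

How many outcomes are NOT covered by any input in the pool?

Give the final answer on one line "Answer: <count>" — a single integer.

#1 (n=4, z=8) -> covered: B1=T, B1=F, B2=F, B3=T, B4=E, B5=F
#2 (n=3, z=6) -> covered: B1=T, B1=F, B2=F, B3=T, B4=E, B5=F
#3 (n=7, z=1) -> covered: B1=T, B1=F, B2=T, B2=F, B3=T, B4=E, B5=F
#4 (n=5, z=7) -> covered: B1=T, B1=F, B2=F, B3=T, B4=E, B5=F
#5 (n=5, z=1) -> covered: B1=T, B1=F, B2=T, B2=F, B3=T, B4=E, B5=F
#6 (n=4, z=5) -> covered: B1=T, B1=F, B2=T, B2=F, B3=T, B4=E, B5=F
#7 (n=7, z=8) -> covered: B1=T, B1=F, B2=F, B3=T, B4=E, B5=F
#8 (n=5, z=8) -> covered: B1=T, B1=F, B2=F, B3=T, B4=E, B5=F
#9 (n=3, z=3) -> covered: B1=T, B1=F, B2=T, B2=F, B3=T, B4=S, B5=F
#10 (n=5, z=4) -> covered: B1=T, B1=F, B2=T, B2=F, B3=T, B4=E, B5=F
union over the pool: B1=T, B1=F, B2=T, B2=F, B3=T, B4=S, B4=E, B5=F
uncovered (2 of 10): B3=F, B5=T

Answer: 2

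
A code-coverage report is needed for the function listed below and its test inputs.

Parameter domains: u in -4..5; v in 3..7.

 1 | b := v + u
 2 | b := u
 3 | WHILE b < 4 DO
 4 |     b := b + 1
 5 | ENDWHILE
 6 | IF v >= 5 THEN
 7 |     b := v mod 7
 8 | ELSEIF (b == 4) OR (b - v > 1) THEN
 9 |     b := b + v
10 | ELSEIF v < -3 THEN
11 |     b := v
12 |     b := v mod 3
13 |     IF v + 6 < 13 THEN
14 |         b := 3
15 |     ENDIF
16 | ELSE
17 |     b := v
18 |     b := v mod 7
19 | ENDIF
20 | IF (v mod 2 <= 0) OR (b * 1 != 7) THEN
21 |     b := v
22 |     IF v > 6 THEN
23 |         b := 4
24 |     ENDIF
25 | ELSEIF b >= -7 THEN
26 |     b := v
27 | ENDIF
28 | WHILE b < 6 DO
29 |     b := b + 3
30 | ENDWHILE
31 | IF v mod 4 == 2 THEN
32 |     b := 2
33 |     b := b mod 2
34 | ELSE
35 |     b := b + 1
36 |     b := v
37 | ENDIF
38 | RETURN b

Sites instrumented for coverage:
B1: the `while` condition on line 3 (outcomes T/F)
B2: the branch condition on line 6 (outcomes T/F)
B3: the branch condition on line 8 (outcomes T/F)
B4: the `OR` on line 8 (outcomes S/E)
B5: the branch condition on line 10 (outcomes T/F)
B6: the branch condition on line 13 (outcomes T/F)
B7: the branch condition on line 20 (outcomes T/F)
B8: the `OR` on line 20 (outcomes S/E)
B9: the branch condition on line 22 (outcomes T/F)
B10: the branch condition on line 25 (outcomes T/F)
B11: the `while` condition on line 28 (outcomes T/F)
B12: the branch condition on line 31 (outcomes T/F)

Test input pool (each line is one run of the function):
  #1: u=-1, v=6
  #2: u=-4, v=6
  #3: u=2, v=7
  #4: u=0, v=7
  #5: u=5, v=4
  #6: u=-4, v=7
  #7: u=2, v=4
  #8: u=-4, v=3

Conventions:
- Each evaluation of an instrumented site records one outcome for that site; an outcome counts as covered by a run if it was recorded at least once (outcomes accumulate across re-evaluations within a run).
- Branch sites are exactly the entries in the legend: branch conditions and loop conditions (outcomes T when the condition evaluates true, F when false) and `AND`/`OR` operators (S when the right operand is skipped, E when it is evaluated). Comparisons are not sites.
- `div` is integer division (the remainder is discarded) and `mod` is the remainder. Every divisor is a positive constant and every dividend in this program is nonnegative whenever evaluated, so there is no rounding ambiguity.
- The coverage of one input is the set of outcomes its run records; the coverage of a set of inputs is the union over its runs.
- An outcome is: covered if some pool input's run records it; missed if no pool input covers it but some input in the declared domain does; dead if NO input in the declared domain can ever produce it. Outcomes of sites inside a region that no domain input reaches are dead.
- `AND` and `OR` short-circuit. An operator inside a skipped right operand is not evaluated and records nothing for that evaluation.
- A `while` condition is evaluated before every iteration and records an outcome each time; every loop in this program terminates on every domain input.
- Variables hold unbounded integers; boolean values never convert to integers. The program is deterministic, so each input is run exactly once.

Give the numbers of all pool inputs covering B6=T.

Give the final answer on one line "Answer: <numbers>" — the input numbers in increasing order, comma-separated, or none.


input #1 (u=-1, v=6): does not produce B6=T
input #2 (u=-4, v=6): does not produce B6=T
input #3 (u=2, v=7): does not produce B6=T
input #4 (u=0, v=7): does not produce B6=T
input #5 (u=5, v=4): does not produce B6=T
input #6 (u=-4, v=7): does not produce B6=T
input #7 (u=2, v=4): does not produce B6=T
input #8 (u=-4, v=3): does not produce B6=T
Answer: none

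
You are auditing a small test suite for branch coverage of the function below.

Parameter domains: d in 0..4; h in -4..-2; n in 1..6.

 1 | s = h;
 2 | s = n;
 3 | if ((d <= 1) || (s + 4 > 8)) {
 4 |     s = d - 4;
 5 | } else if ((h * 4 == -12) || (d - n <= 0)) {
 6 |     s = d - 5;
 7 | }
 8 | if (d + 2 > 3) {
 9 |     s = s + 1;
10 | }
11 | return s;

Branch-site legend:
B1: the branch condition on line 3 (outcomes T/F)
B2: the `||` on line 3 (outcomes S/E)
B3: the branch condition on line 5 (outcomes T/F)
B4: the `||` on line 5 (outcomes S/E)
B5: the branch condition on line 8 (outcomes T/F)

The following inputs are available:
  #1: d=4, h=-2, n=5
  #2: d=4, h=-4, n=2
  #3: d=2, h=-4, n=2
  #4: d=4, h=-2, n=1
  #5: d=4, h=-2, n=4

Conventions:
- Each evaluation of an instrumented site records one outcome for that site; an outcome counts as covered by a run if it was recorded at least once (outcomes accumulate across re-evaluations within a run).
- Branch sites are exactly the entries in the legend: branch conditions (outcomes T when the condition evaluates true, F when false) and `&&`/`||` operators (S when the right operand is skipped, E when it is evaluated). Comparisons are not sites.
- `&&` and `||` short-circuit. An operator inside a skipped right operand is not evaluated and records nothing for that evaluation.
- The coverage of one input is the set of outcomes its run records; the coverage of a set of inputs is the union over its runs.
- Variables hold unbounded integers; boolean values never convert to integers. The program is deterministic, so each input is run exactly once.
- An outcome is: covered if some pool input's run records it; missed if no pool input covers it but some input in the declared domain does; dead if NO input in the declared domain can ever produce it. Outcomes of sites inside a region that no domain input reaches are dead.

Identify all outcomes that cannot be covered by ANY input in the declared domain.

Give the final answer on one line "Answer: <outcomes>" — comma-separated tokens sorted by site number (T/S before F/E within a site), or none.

exhaustive pass over the 90-input domain:
  reachable outcomes have witnesses, e.g. B1=T (e.g. d=0, h=-4, n=1), B1=F (e.g. d=2, h=-4, n=1), B2=S (e.g. d=0, h=-4, n=1), B2=E (e.g. d=2, h=-4, n=1)

Answer: none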